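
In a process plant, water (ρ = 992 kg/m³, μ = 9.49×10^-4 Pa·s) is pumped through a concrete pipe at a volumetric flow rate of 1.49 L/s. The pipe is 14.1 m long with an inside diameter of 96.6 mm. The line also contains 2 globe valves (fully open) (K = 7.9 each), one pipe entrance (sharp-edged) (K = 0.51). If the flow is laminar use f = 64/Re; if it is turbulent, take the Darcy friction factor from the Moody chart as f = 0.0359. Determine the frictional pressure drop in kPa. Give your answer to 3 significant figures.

Q = 1.49 L/s = 1.49/1000 = 0.00149 m³/s.
Cross-sectional area A = πD²/4 = π(0.0966)²/4 = 0.007329 m²; mean velocity V = Q/A = 0.00149/0.007329 = 0.2033 m/s.
Reynolds number Re = ρVD/μ = 992 · 0.2033 · 0.0966 / 0.000949 = 2.053e+04.
Re > 4000 → turbulent; use the Moody-chart value f = 0.0359.
Total minor-loss coefficient ΣK = 2·7.9 + 1·0.51 = 16.3.
ΔP = [f·L/D + ΣK]·(ρV²/2) = [0.0359·14.1/0.0966 + 16.3]·(992·0.2033²/2) = [5.24 + 16.3]·20.5 = 441.8 Pa.
ΔP = 441.8 Pa = 0.442 kPa.

ΔP ≈ 0.442 kPa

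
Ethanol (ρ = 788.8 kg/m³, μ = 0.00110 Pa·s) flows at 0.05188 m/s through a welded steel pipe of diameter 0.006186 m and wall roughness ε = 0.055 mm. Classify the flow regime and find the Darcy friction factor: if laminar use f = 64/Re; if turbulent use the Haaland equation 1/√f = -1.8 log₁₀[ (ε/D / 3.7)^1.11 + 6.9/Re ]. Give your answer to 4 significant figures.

Re = ρVD/μ = 788.8·0.05188·0.006186/0.0011 = 230.1.
Re < 2300 → laminar, so f = 64/Re = 0.2781 (roughness is irrelevant in laminar flow).

f ≈ 0.2781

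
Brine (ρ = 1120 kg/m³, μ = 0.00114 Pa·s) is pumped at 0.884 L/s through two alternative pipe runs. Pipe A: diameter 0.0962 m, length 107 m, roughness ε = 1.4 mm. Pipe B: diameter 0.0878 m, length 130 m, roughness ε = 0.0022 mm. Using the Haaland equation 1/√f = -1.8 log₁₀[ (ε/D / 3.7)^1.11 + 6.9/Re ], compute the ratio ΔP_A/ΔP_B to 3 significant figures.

ΔP_A/ΔP_B ≈ 0.844

Pipe A: V = Q/A = 0.000884/0.007268 = 0.1216 m/s; Re = 1.149e+04; ε/D = 0.0146; Haaland → f = 0.04701; ΔP_A = f(L/D)(ρV²/2) = 433.1 Pa.
Pipe B: V = Q/A = 0.000884/0.006055 = 0.146 m/s; Re = 1.259e+04; ε/D = 2.51e-05; Haaland → f = 0.02904; ΔP_B = f(L/D)(ρV²/2) = 513.4 Pa.
ΔP_A/ΔP_B = 433.1/513.4 = 0.844.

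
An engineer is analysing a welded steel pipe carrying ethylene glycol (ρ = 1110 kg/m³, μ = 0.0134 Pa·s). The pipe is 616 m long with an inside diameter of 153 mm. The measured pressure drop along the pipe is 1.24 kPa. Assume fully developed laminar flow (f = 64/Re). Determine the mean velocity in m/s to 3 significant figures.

V ≈ 0.110 m/s

For laminar flow, f = 64/Re with Re = ρVD/μ, so Darcy-Weisbach reduces to ΔP = 32μLV/D². Solving for V: V = ΔP·D²/(32μL) = 1240·(0.153)²/(32·0.0134·616) = 0.1099 m/s.
Check: Re = ρVD/μ = 1110·0.1099·0.153/0.0134 = 1393 < 2300, so the laminar assumption holds.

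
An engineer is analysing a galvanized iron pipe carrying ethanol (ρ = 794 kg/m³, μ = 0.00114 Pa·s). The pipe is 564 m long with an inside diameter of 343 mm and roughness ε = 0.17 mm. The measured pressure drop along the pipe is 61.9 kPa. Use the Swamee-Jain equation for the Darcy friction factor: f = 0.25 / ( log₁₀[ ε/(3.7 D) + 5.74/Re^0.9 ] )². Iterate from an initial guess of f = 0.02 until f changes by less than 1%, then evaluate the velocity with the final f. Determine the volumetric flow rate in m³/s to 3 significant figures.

Rearranging Darcy-Weisbach: V = √(2·ΔP·D/(f·L·ρ)). With ε/D = 0.00017/0.343 = 0.000496, iterate starting from f = 0.02:
  f = 0.02 → V = √(2·6.19e+04·0.343/(0.02·564·794)) = 2.177 m/s; Re = ρVD/μ = 5.202e+05; f → 0.01771
  f = 0.01771 → V = 2.314 m/s; Re = 5.527e+05; f → 0.01766
Converged (Δf/f < 1%). With the final f = 0.01766: V = √(2·6.19e+04·0.343/(0.01766·564·794)) = 2.317 m/s.
Q = V·A = 2.317·(π/4·0.343²) = 0.2141 m³/s = 0.214 m³/s.

Q ≈ 0.214 m³/s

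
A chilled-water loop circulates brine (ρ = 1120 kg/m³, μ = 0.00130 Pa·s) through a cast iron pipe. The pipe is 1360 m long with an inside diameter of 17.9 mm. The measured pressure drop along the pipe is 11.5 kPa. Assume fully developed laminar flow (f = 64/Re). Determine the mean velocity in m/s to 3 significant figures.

V ≈ 0.0651 m/s

For laminar flow, f = 64/Re with Re = ρVD/μ, so Darcy-Weisbach reduces to ΔP = 32μLV/D². Solving for V: V = ΔP·D²/(32μL) = 1.15e+04·(0.0179)²/(32·0.0013·1360) = 0.06513 m/s.
Check: Re = ρVD/μ = 1120·0.06513·0.0179/0.0013 = 1004 < 2300, so the laminar assumption holds.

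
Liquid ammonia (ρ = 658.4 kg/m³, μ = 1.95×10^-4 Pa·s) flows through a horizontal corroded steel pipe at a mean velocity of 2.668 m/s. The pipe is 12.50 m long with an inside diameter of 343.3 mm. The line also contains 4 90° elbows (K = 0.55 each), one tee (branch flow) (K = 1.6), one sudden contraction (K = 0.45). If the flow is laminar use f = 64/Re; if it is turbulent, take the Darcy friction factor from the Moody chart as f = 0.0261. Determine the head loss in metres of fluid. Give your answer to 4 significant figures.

Reynolds number Re = ρVD/μ = 658.4 · 2.668 · 0.3433 / 0.000195 = 3.093e+06.
Re > 4000 → turbulent; use the Moody-chart value f = 0.0261.
Total minor-loss coefficient ΣK = 4·0.55 + 1·1.6 + 1·0.45 = 4.25.
ΔP = [f·L/D + ΣK]·(ρV²/2) = [0.0261·12.5/0.3433 + 4.25]·(658.4·2.668²/2) = [0.9503 + 4.25]·2343 = 1.219e+04 Pa.
Head loss h_f = ΔP/(ρg) = 1.219e+04/(658.4·9.81) = 1.887 m.

h_f ≈ 1.887 m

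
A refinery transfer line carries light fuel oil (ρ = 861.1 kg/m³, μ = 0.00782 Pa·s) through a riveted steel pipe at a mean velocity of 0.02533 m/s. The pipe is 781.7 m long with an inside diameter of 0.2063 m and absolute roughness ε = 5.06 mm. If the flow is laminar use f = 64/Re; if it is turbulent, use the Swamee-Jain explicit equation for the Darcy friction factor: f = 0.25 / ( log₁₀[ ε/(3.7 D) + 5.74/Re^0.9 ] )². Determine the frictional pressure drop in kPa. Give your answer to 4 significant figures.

Reynolds number Re = ρVD/μ = 861.1 · 0.02533 · 0.2063 / 0.00782 = 575.4.
Re < 2300 → laminar flow, so f = 64/Re = 64/575.4 = 0.1112 (the turbulent correlation is not needed).
Darcy-Weisbach: ΔP = f(L/D)(ρV²/2) = 0.1112·(781.7/0.2063)·(861.1·0.02533²/2) = 0.1112·3789·0.2762 = 116.4 Pa.
ΔP = 116.4 Pa = 0.1164 kPa.

ΔP ≈ 0.1164 kPa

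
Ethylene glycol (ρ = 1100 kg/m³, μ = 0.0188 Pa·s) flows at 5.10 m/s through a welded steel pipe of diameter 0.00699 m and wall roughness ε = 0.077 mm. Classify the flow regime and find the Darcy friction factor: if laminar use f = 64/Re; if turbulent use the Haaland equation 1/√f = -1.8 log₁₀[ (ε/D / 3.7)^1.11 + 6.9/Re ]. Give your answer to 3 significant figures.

Re = ρVD/μ = 1100·5.1·0.00699/0.0188 = 2086.
Re < 2300 → laminar, so f = 64/Re = 0.03068 (roughness is irrelevant in laminar flow).

f ≈ 0.0307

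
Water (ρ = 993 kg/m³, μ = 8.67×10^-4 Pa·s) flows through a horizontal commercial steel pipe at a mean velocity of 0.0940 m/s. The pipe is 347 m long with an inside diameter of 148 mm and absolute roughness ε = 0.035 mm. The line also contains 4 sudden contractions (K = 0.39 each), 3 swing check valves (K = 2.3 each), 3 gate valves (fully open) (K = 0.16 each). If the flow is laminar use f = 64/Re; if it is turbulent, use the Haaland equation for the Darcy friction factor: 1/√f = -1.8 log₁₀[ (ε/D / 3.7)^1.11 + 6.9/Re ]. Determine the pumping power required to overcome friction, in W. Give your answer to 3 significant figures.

P ≈ 0.523 W

Reynolds number Re = ρVD/μ = 993 · 0.094 · 0.148 / 0.000867 = 1.593e+04.
Re > 4000 → turbulent. Relative roughness ε/D = 3.5e-05/0.148 = 0.000236. Haaland: 1/√f = -1.8 log₁₀[(0.000236/3.7)^1.11 + 6.9/1.593e+04] = -1.8 log₁₀[2.21e-05 + 0.000433] = 6.015, so f = 0.02764.
Total minor-loss coefficient ΣK = 4·0.39 + 3·2.3 + 3·0.16 = 8.94.
ΔP = [f·L/D + ΣK]·(ρV²/2) = [0.02764·347/0.148 + 8.94]·(993·0.094²/2) = [64.8 + 8.94]·4.387 = 323.5 Pa.
Q = V·A = 0.094·0.0172 = 0.001617 m³/s.
Pumping power P = QΔP = 0.001617·323.5 = 0.5231 W = 0.523 W.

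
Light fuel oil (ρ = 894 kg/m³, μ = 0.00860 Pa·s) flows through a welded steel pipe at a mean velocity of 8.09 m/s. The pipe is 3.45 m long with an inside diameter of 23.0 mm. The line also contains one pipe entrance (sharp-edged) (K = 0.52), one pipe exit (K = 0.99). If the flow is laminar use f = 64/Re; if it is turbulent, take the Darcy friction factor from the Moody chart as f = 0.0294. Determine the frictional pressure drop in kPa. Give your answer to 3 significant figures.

Reynolds number Re = ρVD/μ = 894 · 8.09 · 0.023 / 0.0086 = 1.934e+04.
Re > 4000 → turbulent; use the Moody-chart value f = 0.0294.
Total minor-loss coefficient ΣK = 1·0.52 + 1·0.99 = 1.51.
ΔP = [f·L/D + ΣK]·(ρV²/2) = [0.0294·3.45/0.023 + 1.51]·(894·8.09²/2) = [4.41 + 1.51]·2.926e+04 = 1.732e+05 Pa.
ΔP = 1.732e+05 Pa = 173 kPa.

ΔP ≈ 173 kPa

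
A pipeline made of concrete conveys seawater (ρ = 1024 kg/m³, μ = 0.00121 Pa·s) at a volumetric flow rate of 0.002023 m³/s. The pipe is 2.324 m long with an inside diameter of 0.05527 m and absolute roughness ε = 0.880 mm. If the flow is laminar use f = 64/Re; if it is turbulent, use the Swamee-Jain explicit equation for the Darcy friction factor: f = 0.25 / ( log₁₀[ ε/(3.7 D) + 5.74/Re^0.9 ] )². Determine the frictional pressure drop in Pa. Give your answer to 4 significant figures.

Cross-sectional area A = πD²/4 = π(0.05527)²/4 = 0.002399 m²; mean velocity V = Q/A = 0.002023/0.002399 = 0.8432 m/s.
Reynolds number Re = ρVD/μ = 1024 · 0.8432 · 0.05527 / 0.00121 = 3.944e+04.
Re > 4000 → turbulent. Relative roughness ε/D = 0.00088/0.05527 = 0.0159. Swamee-Jain: f = 0.25/(log₁₀[0.0159/3.7 + 5.74/3.944e+04^0.9])² = 0.25/(log₁₀[0.0043 + 0.000419])² = 0.25/(-2.326)² = 0.04622.
Darcy-Weisbach: ΔP = f(L/D)(ρV²/2) = 0.04622·(2.324/0.05527)·(1024·0.8432²/2) = 0.04622·42.05·364 = 707.4 Pa.

ΔP ≈ 707.4 Pa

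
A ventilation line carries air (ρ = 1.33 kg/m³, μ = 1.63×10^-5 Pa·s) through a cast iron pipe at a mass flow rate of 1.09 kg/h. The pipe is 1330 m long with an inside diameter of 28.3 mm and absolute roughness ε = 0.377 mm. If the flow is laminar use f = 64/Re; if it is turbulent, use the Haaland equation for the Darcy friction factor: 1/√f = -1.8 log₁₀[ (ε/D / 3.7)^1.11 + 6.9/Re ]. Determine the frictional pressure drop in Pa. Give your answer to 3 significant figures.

ṁ = 1.09 kg/h = 1.09/3600 = 0.0003028 kg/s.
A = πD²/4 = π(0.0283)²/4 = 0.000629 m²; mean velocity V = ṁ/(ρA) = 0.0003028/(1.33 · 0.000629) = 0.3619 m/s.
Reynolds number Re = ρVD/μ = 1.33 · 0.3619 · 0.0283 / 1.63e-05 = 835.7.
Re < 2300 → laminar flow, so f = 64/Re = 64/835.7 = 0.07658 (the turbulent correlation is not needed).
Darcy-Weisbach: ΔP = f(L/D)(ρV²/2) = 0.07658·(1330/0.0283)·(1.33·0.3619²/2) = 0.07658·4.7e+04·0.0871 = 313.5 Pa.

ΔP ≈ 313 Pa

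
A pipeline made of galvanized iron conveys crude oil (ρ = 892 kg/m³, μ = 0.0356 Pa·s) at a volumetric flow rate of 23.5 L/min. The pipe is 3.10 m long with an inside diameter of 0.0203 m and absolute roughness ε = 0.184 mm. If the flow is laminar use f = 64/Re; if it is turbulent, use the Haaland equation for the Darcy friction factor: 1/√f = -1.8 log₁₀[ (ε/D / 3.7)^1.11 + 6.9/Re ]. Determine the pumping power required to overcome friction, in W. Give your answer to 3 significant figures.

P ≈ 4.06 W

Q = 23.5 L/min = 23.5/60000 = 0.0003917 m³/s.
Cross-sectional area A = πD²/4 = π(0.0203)²/4 = 0.0003237 m²; mean velocity V = Q/A = 0.0003917/0.0003237 = 1.21 m/s.
Reynolds number Re = ρVD/μ = 892 · 1.21 · 0.0203 / 0.0356 = 615.5.
Re < 2300 → laminar flow, so f = 64/Re = 64/615.5 = 0.104 (the turbulent correlation is not needed).
Darcy-Weisbach: ΔP = f(L/D)(ρV²/2) = 0.104·(3.1/0.0203)·(892·1.21²/2) = 0.104·152.7·653.1 = 1.037e+04 Pa.
Pumping power P = QΔP = 0.0003917·1.037e+04 = 4.062 W = 4.06 W.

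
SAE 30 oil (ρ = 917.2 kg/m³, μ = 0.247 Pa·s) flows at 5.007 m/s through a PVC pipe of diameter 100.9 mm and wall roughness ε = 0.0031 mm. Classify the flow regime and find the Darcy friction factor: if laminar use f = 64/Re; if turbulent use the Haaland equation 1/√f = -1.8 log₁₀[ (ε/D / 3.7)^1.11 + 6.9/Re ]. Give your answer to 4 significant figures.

Re = ρVD/μ = 917.2·5.007·0.1009/0.247 = 1876.
Re < 2300 → laminar, so f = 64/Re = 0.03411 (roughness is irrelevant in laminar flow).

f ≈ 0.03411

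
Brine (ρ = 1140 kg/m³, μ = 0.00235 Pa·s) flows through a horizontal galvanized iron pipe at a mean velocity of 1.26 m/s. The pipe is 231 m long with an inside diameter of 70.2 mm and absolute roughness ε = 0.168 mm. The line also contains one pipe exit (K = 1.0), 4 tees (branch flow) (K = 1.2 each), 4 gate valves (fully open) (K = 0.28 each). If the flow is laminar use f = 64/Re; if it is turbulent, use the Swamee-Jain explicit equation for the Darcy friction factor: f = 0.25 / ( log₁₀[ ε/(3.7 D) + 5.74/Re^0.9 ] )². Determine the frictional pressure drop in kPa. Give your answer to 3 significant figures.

Reynolds number Re = ρVD/μ = 1140 · 1.26 · 0.0702 / 0.00235 = 4.291e+04.
Re > 4000 → turbulent. Relative roughness ε/D = 0.000168/0.0702 = 0.00239. Swamee-Jain: f = 0.25/(log₁₀[0.00239/3.7 + 5.74/4.291e+04^0.9])² = 0.25/(log₁₀[0.000647 + 0.000389])² = 0.25/(-2.985)² = 0.02806.
Total minor-loss coefficient ΣK = 1·1 + 4·1.2 + 4·0.28 = 6.92.
ΔP = [f·L/D + ΣK]·(ρV²/2) = [0.02806·231/0.0702 + 6.92]·(1140·1.26²/2) = [92.34 + 6.92]·904.9 = 8.982e+04 Pa.
ΔP = 8.982e+04 Pa = 89.8 kPa.

ΔP ≈ 89.8 kPa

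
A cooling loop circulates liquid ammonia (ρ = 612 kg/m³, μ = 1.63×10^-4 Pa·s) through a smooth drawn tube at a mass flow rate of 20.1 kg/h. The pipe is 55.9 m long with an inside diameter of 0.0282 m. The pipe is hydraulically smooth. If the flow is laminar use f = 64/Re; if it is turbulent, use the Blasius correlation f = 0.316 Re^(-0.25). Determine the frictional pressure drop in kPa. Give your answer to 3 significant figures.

ṁ = 20.1 kg/h = 20.1/3600 = 0.005583 kg/s.
A = πD²/4 = π(0.0282)²/4 = 0.0006246 m²; mean velocity V = ṁ/(ρA) = 0.005583/(612 · 0.0006246) = 0.01461 m/s.
Reynolds number Re = ρVD/μ = 612 · 0.01461 · 0.0282 / 0.000163 = 1547.
Re < 2300 → laminar flow, so f = 64/Re = 64/1547 = 0.04138 (the turbulent correlation is not needed).
Darcy-Weisbach: ΔP = f(L/D)(ρV²/2) = 0.04138·(55.9/0.0282)·(612·0.01461²/2) = 0.04138·1982·0.06529 = 5.356 Pa.
ΔP = 5.356 Pa = 0.00536 kPa.

ΔP ≈ 0.00536 kPa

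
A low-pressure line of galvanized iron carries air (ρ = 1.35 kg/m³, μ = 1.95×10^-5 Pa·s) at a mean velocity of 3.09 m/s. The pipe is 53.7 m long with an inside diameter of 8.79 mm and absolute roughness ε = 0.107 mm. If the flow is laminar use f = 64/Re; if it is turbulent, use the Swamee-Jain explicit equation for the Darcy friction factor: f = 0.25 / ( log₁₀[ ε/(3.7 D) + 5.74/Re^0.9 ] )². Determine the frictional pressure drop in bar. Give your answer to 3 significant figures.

ΔP ≈ 0.0134 bar

Reynolds number Re = ρVD/μ = 1.35 · 3.09 · 0.00879 / 1.95e-05 = 1880.
Re < 2300 → laminar flow, so f = 64/Re = 64/1880 = 0.03404 (the turbulent correlation is not needed).
Darcy-Weisbach: ΔP = f(L/D)(ρV²/2) = 0.03404·(53.7/0.00879)·(1.35·3.09²/2) = 0.03404·6109·6.445 = 1340 Pa.
ΔP = 1340 Pa = 0.0134 bar.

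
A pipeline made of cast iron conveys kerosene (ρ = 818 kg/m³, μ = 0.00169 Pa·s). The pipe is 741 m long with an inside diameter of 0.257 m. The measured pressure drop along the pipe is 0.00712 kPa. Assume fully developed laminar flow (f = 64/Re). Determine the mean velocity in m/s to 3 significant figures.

V ≈ 0.0117 m/s

For laminar flow, f = 64/Re with Re = ρVD/μ, so Darcy-Weisbach reduces to ΔP = 32μLV/D². Solving for V: V = ΔP·D²/(32μL) = 7.12·(0.257)²/(32·0.00169·741) = 0.01174 m/s.
Check: Re = ρVD/μ = 818·0.01174·0.257/0.00169 = 1460 < 2300, so the laminar assumption holds.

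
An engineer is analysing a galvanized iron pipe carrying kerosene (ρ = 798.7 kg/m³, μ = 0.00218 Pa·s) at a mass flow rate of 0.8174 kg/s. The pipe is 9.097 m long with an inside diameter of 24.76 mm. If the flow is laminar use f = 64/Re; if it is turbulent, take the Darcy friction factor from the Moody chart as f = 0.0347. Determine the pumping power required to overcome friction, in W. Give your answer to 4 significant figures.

P ≈ 23.54 W

A = πD²/4 = π(0.02476)²/4 = 0.0004815 m²; mean velocity V = ṁ/(ρA) = 0.8174/(798.7 · 0.0004815) = 2.125 m/s.
Reynolds number Re = ρVD/μ = 798.7 · 2.125 · 0.02476 / 0.00218 = 1.928e+04.
Re > 4000 → turbulent; use the Moody-chart value f = 0.0347.
Darcy-Weisbach: ΔP = f(L/D)(ρV²/2) = 0.0347·(9.097/0.02476)·(798.7·2.125²/2) = 0.0347·367.4·1804 = 2.3e+04 Pa.
Q = ṁ/ρ = 0.8174/798.7 = 0.001023 m³/s.
Pumping power P = QΔP = 0.001023·2.3e+04 = 23.540 W = 23.54 W.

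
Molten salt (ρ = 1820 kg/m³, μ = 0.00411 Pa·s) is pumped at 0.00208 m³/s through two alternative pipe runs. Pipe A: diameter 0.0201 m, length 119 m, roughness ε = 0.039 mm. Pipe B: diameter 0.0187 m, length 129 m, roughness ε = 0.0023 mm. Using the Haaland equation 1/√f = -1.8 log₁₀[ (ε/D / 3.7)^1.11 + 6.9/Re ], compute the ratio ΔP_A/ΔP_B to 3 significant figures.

Pipe A: V = Q/A = 0.00208/0.0003173 = 6.555 m/s; Re = 5.835e+04; ε/D = 0.00194; Haaland → f = 0.02578; ΔP_A = f(L/D)(ρV²/2) = 5.968e+06 Pa.
Pipe B: V = Q/A = 0.00208/0.0002746 = 7.573 m/s; Re = 6.271e+04; ε/D = 0.000123; Haaland → f = 0.0201; ΔP_B = f(L/D)(ρV²/2) = 7.238e+06 Pa.
ΔP_A/ΔP_B = 5.968e+06/7.238e+06 = 0.825.

ΔP_A/ΔP_B ≈ 0.825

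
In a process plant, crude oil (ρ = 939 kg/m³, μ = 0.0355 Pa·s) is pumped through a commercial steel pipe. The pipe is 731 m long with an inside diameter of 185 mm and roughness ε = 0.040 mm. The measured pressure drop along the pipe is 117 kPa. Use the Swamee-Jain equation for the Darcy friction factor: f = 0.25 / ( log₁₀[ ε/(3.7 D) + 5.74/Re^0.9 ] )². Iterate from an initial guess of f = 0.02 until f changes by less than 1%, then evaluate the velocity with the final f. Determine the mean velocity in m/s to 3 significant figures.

Rearranging Darcy-Weisbach: V = √(2·ΔP·D/(f·L·ρ)). With ε/D = 4e-05/0.185 = 0.000216, iterate starting from f = 0.02:
  f = 0.02 → V = √(2·1.17e+05·0.185/(0.02·731·939)) = 1.776 m/s; Re = ρVD/μ = 8690; f → 0.03256
  f = 0.03256 → V = 1.392 m/s; Re = 6810; f → 0.03484
  f = 0.03484 → V = 1.345 m/s; Re = 6584; f → 0.03518
Converged (Δf/f < 1%). With the final f = 0.03518: V = √(2·1.17e+05·0.185/(0.03518·731·939)) = 1.339 m/s.

V ≈ 1.34 m/s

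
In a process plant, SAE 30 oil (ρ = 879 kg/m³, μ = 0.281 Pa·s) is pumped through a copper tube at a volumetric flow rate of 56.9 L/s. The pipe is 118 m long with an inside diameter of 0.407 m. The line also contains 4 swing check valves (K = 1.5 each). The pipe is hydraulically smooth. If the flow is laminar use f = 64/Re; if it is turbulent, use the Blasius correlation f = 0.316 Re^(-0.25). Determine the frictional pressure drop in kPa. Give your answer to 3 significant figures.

Q = 56.9 L/s = 56.9/1000 = 0.0569 m³/s.
Cross-sectional area A = πD²/4 = π(0.407)²/4 = 0.1301 m²; mean velocity V = Q/A = 0.0569/0.1301 = 0.4374 m/s.
Reynolds number Re = ρVD/μ = 879 · 0.4374 · 0.407 / 0.281 = 556.8.
Re < 2300 → laminar flow, so f = 64/Re = 64/556.8 = 0.1149 (the turbulent correlation is not needed).
Total minor-loss coefficient ΣK = 4·1.5 = 6.
ΔP = [f·L/D + ΣK]·(ρV²/2) = [0.1149·118/0.407 + 6]·(879·0.4374²/2) = [33.32 + 6]·84.07 = 3306 Pa.
ΔP = 3306 Pa = 3.31 kPa.

ΔP ≈ 3.31 kPa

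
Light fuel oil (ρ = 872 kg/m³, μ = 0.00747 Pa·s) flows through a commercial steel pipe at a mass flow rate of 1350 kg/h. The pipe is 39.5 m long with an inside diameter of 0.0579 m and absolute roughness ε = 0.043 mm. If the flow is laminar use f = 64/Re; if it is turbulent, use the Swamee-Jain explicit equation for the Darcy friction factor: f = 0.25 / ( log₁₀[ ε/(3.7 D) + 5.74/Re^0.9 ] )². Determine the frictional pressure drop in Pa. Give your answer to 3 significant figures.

ΔP ≈ 460 Pa

ṁ = 1350 kg/h = 1350/3600 = 0.375 kg/s.
A = πD²/4 = π(0.0579)²/4 = 0.002633 m²; mean velocity V = ṁ/(ρA) = 0.375/(872 · 0.002633) = 0.1633 m/s.
Reynolds number Re = ρVD/μ = 872 · 0.1633 · 0.0579 / 0.00747 = 1104.
Re < 2300 → laminar flow, so f = 64/Re = 64/1104 = 0.05797 (the turbulent correlation is not needed).
Darcy-Weisbach: ΔP = f(L/D)(ρV²/2) = 0.05797·(39.5/0.0579)·(872·0.1633²/2) = 0.05797·682.2·11.63 = 460 Pa.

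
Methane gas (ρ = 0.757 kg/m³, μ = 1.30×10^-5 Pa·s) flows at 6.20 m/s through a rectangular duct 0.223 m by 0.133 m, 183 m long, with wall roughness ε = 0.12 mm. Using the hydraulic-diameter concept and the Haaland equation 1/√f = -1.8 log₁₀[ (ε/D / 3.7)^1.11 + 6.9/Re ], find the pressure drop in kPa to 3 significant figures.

Hydraulic diameter D_h = 4A/P = 4·(0.223·0.133)/(2·(0.223+0.133)) = 0.1186/0.712 = 0.1666 m.
Re = ρVD_h/μ = 0.757·6.2·0.1666/1.3e-05 = 6.016e+04.
ε/D_h = 0.00012/0.1666 = 0.00072; Haaland gives 1/√f = -1.8 log₁₀[7.6e-05+0.000115] = 6.695, so f = 0.02231.
ΔP = f(L/D_h)(ρV²/2) = 0.02231·183/0.1666·14.55 = 356.5 Pa.
ΔP = 0.356 kPa.

ΔP ≈ 0.356 kPa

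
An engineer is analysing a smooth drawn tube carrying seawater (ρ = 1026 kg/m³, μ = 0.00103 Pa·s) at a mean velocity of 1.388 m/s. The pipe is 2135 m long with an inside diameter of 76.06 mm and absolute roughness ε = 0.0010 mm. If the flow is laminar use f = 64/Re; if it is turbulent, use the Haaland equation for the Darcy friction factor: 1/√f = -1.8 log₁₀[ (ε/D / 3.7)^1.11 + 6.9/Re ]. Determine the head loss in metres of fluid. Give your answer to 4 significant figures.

Reynolds number Re = ρVD/μ = 1026 · 1.388 · 0.07606 / 0.00103 = 1.052e+05.
Re > 4000 → turbulent. Relative roughness ε/D = 1e-06/0.07606 = 1.31e-05. Haaland: 1/√f = -1.8 log₁₀[(1.31e-05/3.7)^1.11 + 6.9/1.052e+05] = -1.8 log₁₀[8.94e-07 + 6.56e-05] = 7.519, so f = 0.01769.
Darcy-Weisbach: ΔP = f(L/D)(ρV²/2) = 0.01769·(2135/0.07606)·(1026·1.388²/2) = 0.01769·2.807e+04·988.3 = 4.907e+05 Pa.
Head loss h_f = ΔP/(ρg) = 4.907e+05/(1026·9.81) = 48.76 m.

h_f ≈ 48.76 m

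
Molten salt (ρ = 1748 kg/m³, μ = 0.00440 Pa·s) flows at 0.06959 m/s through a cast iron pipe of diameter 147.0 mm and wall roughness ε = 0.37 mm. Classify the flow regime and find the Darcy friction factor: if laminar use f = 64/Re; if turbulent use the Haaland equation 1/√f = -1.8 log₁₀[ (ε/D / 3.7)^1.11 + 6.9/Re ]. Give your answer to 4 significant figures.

Re = ρVD/μ = 1748·0.06959·0.147/0.0044 = 4064.
Re > 4000 → turbulent. ε/D = 0.00037/0.147 = 0.00252; Haaland: 1/√f = -1.8 log₁₀[0.000305 + 0.0017] = 4.857, so f = 0.04239.

f ≈ 0.04239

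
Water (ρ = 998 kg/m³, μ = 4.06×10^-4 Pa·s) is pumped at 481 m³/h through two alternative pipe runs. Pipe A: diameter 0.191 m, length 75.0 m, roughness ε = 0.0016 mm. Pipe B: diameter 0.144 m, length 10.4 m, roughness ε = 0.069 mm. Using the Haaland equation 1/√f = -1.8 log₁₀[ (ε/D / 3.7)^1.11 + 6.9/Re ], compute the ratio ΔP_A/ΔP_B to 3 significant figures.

Pipe A: V = Q/A = 0.1336/0.02865 = 4.663 m/s; Re = 2.189e+06; ε/D = 8.38e-06; Haaland → f = 0.01046; ΔP_A = f(L/D)(ρV²/2) = 4.456e+04 Pa.
Pipe B: V = Q/A = 0.1336/0.01629 = 8.204 m/s; Re = 2.904e+06; ε/D = 0.000479; Haaland → f = 0.01673; ΔP_B = f(L/D)(ρV²/2) = 4.059e+04 Pa.
ΔP_A/ΔP_B = 4.456e+04/4.059e+04 = 1.10.

ΔP_A/ΔP_B ≈ 1.10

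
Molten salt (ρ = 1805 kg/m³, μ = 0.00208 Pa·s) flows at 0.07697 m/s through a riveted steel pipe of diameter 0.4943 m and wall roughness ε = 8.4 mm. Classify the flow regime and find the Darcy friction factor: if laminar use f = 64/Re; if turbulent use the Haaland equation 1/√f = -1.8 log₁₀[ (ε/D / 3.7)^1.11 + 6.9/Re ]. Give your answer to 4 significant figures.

Re = ρVD/μ = 1805·0.07697·0.4943/0.00208 = 3.302e+04.
Re > 4000 → turbulent. ε/D = 0.0084/0.4943 = 0.017; Haaland: 1/√f = -1.8 log₁₀[0.00254 + 0.000209] = 4.609, so f = 0.04707.

f ≈ 0.04707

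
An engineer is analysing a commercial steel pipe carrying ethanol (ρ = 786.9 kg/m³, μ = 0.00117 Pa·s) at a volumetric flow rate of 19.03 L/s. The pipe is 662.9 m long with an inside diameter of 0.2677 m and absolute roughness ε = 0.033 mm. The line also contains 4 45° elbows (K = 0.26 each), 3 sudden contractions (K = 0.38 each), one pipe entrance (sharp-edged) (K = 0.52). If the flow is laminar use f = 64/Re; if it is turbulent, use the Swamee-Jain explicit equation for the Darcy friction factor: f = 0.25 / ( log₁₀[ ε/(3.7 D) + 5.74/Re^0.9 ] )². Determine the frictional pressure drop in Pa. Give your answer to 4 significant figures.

Q = 19.03 L/s = 19.03/1000 = 0.01903 m³/s.
Cross-sectional area A = πD²/4 = π(0.2677)²/4 = 0.05628 m²; mean velocity V = Q/A = 0.01903/0.05628 = 0.3381 m/s.
Reynolds number Re = ρVD/μ = 786.9 · 0.3381 · 0.2677 / 0.00117 = 6.087e+04.
Re > 4000 → turbulent. Relative roughness ε/D = 3.3e-05/0.2677 = 0.000123. Swamee-Jain: f = 0.25/(log₁₀[0.000123/3.7 + 5.74/6.087e+04^0.9])² = 0.25/(log₁₀[3.33e-05 + 0.000284])² = 0.25/(-3.499)² = 0.02042.
Total minor-loss coefficient ΣK = 4·0.26 + 3·0.38 + 1·0.52 = 2.7.
ΔP = [f·L/D + ΣK]·(ρV²/2) = [0.02042·662.9/0.2677 + 2.7]·(786.9·0.3381²/2) = [50.57 + 2.7]·44.98 = 2396 Pa.

ΔP ≈ 2396 Pa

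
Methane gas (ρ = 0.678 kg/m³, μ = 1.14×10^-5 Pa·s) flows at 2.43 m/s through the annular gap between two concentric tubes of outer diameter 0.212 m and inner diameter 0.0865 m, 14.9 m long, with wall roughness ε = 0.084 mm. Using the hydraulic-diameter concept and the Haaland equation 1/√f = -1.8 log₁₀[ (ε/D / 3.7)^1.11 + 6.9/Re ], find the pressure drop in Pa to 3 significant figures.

Hydraulic diameter D_h = 4A/P = D_o - D_i = 0.212 - 0.0865 = 0.1255 m.
Re = ρVD_h/μ = 0.678·2.43·0.1255/1.14e-05 = 1.814e+04.
ε/D_h = 8.4e-05/0.1255 = 0.000669; Haaland gives 1/√f = -1.8 log₁₀[7.01e-05+0.00038] = 6.023, so f = 0.02756.
ΔP = f(L/D_h)(ρV²/2) = 0.02756·14.9/0.1255·2.002 = 6.551 Pa.

ΔP ≈ 6.55 Pa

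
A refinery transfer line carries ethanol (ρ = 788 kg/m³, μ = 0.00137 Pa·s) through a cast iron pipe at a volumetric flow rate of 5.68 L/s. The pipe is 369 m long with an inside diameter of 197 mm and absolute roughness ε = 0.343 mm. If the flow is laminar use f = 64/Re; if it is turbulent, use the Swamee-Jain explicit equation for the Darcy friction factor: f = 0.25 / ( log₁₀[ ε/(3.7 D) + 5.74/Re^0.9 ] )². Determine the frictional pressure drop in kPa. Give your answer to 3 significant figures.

ΔP ≈ 0.752 kPa

Q = 5.68 L/s = 5.68/1000 = 0.00568 m³/s.
Cross-sectional area A = πD²/4 = π(0.197)²/4 = 0.03048 m²; mean velocity V = Q/A = 0.00568/0.03048 = 0.1863 m/s.
Reynolds number Re = ρVD/μ = 788 · 0.1863 · 0.197 / 0.00137 = 2.112e+04.
Re > 4000 → turbulent. Relative roughness ε/D = 0.000343/0.197 = 0.00174. Swamee-Jain: f = 0.25/(log₁₀[0.00174/3.7 + 5.74/2.112e+04^0.9])² = 0.25/(log₁₀[0.000471 + 0.000736])² = 0.25/(-2.919)² = 0.02935.
Darcy-Weisbach: ΔP = f(L/D)(ρV²/2) = 0.02935·(369/0.197)·(788·0.1863²/2) = 0.02935·1873·13.68 = 752.2 Pa.
ΔP = 752.2 Pa = 0.752 kPa.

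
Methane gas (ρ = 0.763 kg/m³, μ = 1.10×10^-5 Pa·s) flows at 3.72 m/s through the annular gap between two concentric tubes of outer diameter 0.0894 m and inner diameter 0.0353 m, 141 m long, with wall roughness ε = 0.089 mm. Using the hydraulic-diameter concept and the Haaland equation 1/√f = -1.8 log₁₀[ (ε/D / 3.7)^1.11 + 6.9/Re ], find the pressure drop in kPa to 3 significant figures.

Hydraulic diameter D_h = 4A/P = D_o - D_i = 0.0894 - 0.0353 = 0.0541 m.
Re = ρVD_h/μ = 0.763·3.72·0.0541/1.1e-05 = 1.396e+04.
ε/D_h = 8.9e-05/0.0541 = 0.00165; Haaland gives 1/√f = -1.8 log₁₀[0.00019+0.000494] = 5.696, so f = 0.03082.
ΔP = f(L/D_h)(ρV²/2) = 0.03082·141/0.0541·5.279 = 424 Pa.
ΔP = 0.424 kPa.

ΔP ≈ 0.424 kPa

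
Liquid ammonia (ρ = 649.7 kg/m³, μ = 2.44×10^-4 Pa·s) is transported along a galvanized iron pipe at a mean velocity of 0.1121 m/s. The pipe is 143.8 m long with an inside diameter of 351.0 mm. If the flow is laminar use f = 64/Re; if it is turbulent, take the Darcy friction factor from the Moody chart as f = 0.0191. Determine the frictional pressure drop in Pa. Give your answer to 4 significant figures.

ΔP ≈ 31.94 Pa

Reynolds number Re = ρVD/μ = 649.7 · 0.1121 · 0.351 / 0.000244 = 1.048e+05.
Re > 4000 → turbulent; use the Moody-chart value f = 0.0191.
Darcy-Weisbach: ΔP = f(L/D)(ρV²/2) = 0.0191·(143.8/0.351)·(649.7·0.1121²/2) = 0.0191·409.7·4.082 = 31.94 Pa.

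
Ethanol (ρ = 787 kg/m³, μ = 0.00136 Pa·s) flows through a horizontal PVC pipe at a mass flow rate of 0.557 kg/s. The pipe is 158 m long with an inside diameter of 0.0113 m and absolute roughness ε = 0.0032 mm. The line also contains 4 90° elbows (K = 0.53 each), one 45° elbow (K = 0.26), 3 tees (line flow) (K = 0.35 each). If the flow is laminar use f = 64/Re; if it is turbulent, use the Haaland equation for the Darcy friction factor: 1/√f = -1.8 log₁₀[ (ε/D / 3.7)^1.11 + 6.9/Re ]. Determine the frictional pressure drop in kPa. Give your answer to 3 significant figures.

ΔP ≈ 6070 kPa

A = πD²/4 = π(0.0113)²/4 = 0.0001003 m²; mean velocity V = ṁ/(ρA) = 0.557/(787 · 0.0001003) = 7.057 m/s.
Reynolds number Re = ρVD/μ = 787 · 7.057 · 0.0113 / 0.00136 = 4.615e+04.
Re > 4000 → turbulent. Relative roughness ε/D = 3.2e-06/0.0113 = 0.000283. Haaland: 1/√f = -1.8 log₁₀[(0.000283/3.7)^1.11 + 6.9/4.615e+04] = -1.8 log₁₀[2.7e-05 + 0.00015] = 6.756, so f = 0.02191.
Total minor-loss coefficient ΣK = 4·0.53 + 1·0.26 + 3·0.35 = 3.43.
ΔP = [f·L/D + ΣK]·(ρV²/2) = [0.02191·158/0.0113 + 3.43]·(787·7.057²/2) = [306.4 + 3.43]·1.96e+04 = 6.071e+06 Pa.
ΔP = 6.071e+06 Pa = 6070 kPa.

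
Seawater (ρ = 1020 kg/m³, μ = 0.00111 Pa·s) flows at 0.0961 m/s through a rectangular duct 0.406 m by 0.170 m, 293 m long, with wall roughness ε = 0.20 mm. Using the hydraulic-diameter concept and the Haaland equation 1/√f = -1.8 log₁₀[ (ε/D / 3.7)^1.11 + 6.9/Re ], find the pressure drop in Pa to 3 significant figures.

Hydraulic diameter D_h = 4A/P = 4·(0.406·0.17)/(2·(0.406+0.17)) = 0.2761/1.152 = 0.2397 m.
Re = ρVD_h/μ = 1020·0.0961·0.2397/0.00111 = 2.116e+04.
ε/D_h = 0.0002/0.2397 = 0.000835; Haaland gives 1/√f = -1.8 log₁₀[8.96e-05+0.000326] = 6.086, so f = 0.02699.
ΔP = f(L/D_h)(ρV²/2) = 0.02699·293/0.2397·4.71 = 155.4 Pa.

ΔP ≈ 155 Pa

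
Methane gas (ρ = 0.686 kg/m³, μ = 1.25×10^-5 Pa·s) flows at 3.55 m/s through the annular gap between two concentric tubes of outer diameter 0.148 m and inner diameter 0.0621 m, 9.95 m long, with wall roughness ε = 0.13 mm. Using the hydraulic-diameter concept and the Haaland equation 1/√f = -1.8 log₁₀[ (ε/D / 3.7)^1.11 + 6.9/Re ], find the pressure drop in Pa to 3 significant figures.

Hydraulic diameter D_h = 4A/P = D_o - D_i = 0.148 - 0.0621 = 0.0859 m.
Re = ρVD_h/μ = 0.686·3.55·0.0859/1.25e-05 = 1.674e+04.
ε/D_h = 0.00013/0.0859 = 0.00151; Haaland gives 1/√f = -1.8 log₁₀[0.000173+0.000412] = 5.818, so f = 0.02954.
ΔP = f(L/D_h)(ρV²/2) = 0.02954·9.95/0.0859·4.323 = 14.79 Pa.

ΔP ≈ 14.8 Pa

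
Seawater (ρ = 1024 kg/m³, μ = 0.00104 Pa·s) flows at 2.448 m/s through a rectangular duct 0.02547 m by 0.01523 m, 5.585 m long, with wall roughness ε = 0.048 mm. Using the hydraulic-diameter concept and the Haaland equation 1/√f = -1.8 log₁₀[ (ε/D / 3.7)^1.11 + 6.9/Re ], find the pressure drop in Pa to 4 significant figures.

Hydraulic diameter D_h = 4A/P = 4·(0.02547·0.01523)/(2·(0.02547+0.01523)) = 0.001552/0.0814 = 0.01906 m.
Re = ρVD_h/μ = 1024·2.448·0.01906/0.00104 = 4.595e+04.
ε/D_h = 4.8e-05/0.01906 = 0.00252; Haaland gives 1/√f = -1.8 log₁₀[0.000305+0.00015] = 6.015, so f = 0.02764.
ΔP = f(L/D_h)(ρV²/2) = 0.02764·5.585/0.01906·3068 = 2.485e+04 Pa.

ΔP ≈ 24850 Pa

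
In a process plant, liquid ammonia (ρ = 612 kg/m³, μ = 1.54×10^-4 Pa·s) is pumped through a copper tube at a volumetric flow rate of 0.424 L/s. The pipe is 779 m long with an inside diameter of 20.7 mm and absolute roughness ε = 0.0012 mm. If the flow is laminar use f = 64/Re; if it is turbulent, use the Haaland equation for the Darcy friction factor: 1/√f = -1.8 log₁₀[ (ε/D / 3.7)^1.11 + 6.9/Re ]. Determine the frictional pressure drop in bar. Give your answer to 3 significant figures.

Q = 0.424 L/s = 0.424/1000 = 0.000424 m³/s.
Cross-sectional area A = πD²/4 = π(0.0207)²/4 = 0.0003365 m²; mean velocity V = Q/A = 0.000424/0.0003365 = 1.26 m/s.
Reynolds number Re = ρVD/μ = 612 · 1.26 · 0.0207 / 0.000154 = 1.036e+05.
Re > 4000 → turbulent. Relative roughness ε/D = 1.2e-06/0.0207 = 5.8e-05. Haaland: 1/√f = -1.8 log₁₀[(5.8e-05/3.7)^1.11 + 6.9/1.036e+05] = -1.8 log₁₀[4.64e-06 + 6.66e-05] = 7.465, so f = 0.01794.
Darcy-Weisbach: ΔP = f(L/D)(ρV²/2) = 0.01794·(779/0.0207)·(612·1.26²/2) = 0.01794·3.763e+04·485.7 = 3.28e+05 Pa.
ΔP = 3.28e+05 Pa = 3.28 bar.

ΔP ≈ 3.28 bar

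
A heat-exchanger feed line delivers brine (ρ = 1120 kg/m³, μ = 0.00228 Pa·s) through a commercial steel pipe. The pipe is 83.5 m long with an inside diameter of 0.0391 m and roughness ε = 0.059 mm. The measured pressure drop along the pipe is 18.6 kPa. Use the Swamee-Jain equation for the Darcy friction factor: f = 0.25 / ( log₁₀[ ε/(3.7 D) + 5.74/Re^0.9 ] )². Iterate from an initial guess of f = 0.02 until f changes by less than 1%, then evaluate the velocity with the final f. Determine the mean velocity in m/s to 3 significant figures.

Rearranging Darcy-Weisbach: V = √(2·ΔP·D/(f·L·ρ)). With ε/D = 5.9e-05/0.0391 = 0.00151, iterate starting from f = 0.02:
  f = 0.02 → V = √(2·1.86e+04·0.0391/(0.02·83.5·1120)) = 0.8818 m/s; Re = ρVD/μ = 1.694e+04; f → 0.03005
  f = 0.03005 → V = 0.7194 m/s; Re = 1.382e+04; f → 0.03126
  f = 0.03126 → V = 0.7054 m/s; Re = 1.355e+04; f → 0.03138
Converged (Δf/f < 1%). With the final f = 0.03138: V = √(2·1.86e+04·0.0391/(0.03138·83.5·1120)) = 0.704 m/s.

V ≈ 0.704 m/s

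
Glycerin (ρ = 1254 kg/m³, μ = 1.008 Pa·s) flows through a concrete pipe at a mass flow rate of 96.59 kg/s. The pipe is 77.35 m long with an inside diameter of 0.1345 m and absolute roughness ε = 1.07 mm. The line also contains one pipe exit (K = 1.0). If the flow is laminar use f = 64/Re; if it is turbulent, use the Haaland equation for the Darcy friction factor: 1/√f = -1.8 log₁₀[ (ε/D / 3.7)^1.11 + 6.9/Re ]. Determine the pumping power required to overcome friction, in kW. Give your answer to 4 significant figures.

P ≈ 59.01 kW

A = πD²/4 = π(0.1345)²/4 = 0.01421 m²; mean velocity V = ṁ/(ρA) = 96.59/(1254 · 0.01421) = 5.421 m/s.
Reynolds number Re = ρVD/μ = 1254 · 5.421 · 0.1345 / 1.01 = 907.1.
Re < 2300 → laminar flow, so f = 64/Re = 64/907.1 = 0.07055 (the turbulent correlation is not needed).
Total minor-loss coefficient ΣK = 1·1 = 1.
ΔP = [f·L/D + ΣK]·(ρV²/2) = [0.07055·77.35/0.1345 + 1]·(1254·5.421²/2) = [40.58 + 1]·1.843e+04 = 7.661e+05 Pa.
Q = ṁ/ρ = 96.59/1254 = 0.07703 m³/s.
Pumping power P = QΔP = 0.07703·7.661e+05 = 59011 W = 59.01 kW.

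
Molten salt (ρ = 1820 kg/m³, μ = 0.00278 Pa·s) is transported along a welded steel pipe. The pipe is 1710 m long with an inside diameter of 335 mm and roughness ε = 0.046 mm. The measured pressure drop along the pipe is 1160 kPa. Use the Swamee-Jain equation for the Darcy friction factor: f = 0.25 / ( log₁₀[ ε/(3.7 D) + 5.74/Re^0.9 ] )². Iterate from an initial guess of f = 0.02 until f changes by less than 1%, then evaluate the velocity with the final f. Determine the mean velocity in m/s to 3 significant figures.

V ≈ 4.21 m/s

Rearranging Darcy-Weisbach: V = √(2·ΔP·D/(f·L·ρ)). With ε/D = 4.6e-05/0.335 = 0.000137, iterate starting from f = 0.02:
  f = 0.02 → V = √(2·1.16e+06·0.335/(0.02·1710·1820)) = 3.534 m/s; Re = ρVD/μ = 7.75e+05; f → 0.0143
  f = 0.0143 → V = 4.179 m/s; Re = 9.166e+05; f → 0.01411
  f = 0.01411 → V = 4.207 m/s; Re = 9.226e+05; f → 0.01411
Converged (Δf/f < 1%). With the final f = 0.01411: V = √(2·1.16e+06·0.335/(0.01411·1710·1820)) = 4.208 m/s.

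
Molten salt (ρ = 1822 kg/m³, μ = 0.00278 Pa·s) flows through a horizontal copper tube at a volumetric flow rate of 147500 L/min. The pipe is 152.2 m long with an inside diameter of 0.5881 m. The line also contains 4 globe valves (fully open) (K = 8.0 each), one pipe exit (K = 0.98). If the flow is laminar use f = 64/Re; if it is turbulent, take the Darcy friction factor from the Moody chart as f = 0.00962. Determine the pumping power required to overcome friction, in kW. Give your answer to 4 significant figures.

Q = 147500 L/min = 147500/60000 = 2.458 m³/s.
Cross-sectional area A = πD²/4 = π(0.5881)²/4 = 0.2716 m²; mean velocity V = Q/A = 2.458/0.2716 = 9.05 m/s.
Reynolds number Re = ρVD/μ = 1822 · 9.05 · 0.5881 / 0.00278 = 3.488e+06.
Re > 4000 → turbulent; use the Moody-chart value f = 0.00962.
Total minor-loss coefficient ΣK = 4·8 + 1·0.98 = 33.
ΔP = [f·L/D + ΣK]·(ρV²/2) = [0.00962·152.2/0.5881 + 33]·(1822·9.05²/2) = [2.49 + 33]·7.461e+04 = 2.647e+06 Pa.
Pumping power P = QΔP = 2.458·2.647e+06 = 6506000 W = 6506 kW.

P ≈ 6506 kW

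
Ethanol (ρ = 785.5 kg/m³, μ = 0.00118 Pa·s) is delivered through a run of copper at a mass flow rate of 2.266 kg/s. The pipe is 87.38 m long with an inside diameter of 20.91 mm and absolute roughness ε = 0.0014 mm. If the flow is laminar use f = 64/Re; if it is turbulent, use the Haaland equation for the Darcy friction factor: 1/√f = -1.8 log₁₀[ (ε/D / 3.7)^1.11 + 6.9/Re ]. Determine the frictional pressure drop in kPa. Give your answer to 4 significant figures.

A = πD²/4 = π(0.02091)²/4 = 0.0003434 m²; mean velocity V = ṁ/(ρA) = 2.266/(785.5 · 0.0003434) = 8.401 m/s.
Reynolds number Re = ρVD/μ = 785.5 · 8.401 · 0.02091 / 0.00118 = 1.169e+05.
Re > 4000 → turbulent. Relative roughness ε/D = 1.4e-06/0.02091 = 6.7e-05. Haaland: 1/√f = -1.8 log₁₀[(6.7e-05/3.7)^1.11 + 6.9/1.169e+05] = -1.8 log₁₀[5.44e-06 + 5.9e-05] = 7.543, so f = 0.01757.
Darcy-Weisbach: ΔP = f(L/D)(ρV²/2) = 0.01757·(87.38/0.02091)·(785.5·8.401²/2) = 0.01757·4179·2.772e+04 = 2.036e+06 Pa.
ΔP = 2.036e+06 Pa = 2036 kPa.

ΔP ≈ 2036 kPa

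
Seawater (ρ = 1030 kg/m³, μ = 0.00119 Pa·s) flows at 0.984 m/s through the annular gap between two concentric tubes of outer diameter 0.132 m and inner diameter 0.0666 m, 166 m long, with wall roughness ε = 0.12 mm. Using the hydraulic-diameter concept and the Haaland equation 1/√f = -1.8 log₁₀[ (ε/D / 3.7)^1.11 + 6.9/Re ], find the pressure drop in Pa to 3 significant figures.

ΔP ≈ 32400 Pa

Hydraulic diameter D_h = 4A/P = D_o - D_i = 0.132 - 0.0666 = 0.0654 m.
Re = ρVD_h/μ = 1030·0.984·0.0654/0.00119 = 5.57e+04.
ε/D_h = 0.00012/0.0654 = 0.00183; Haaland gives 1/√f = -1.8 log₁₀[0.000215+0.000124] = 6.247, so f = 0.02563.
ΔP = f(L/D_h)(ρV²/2) = 0.02563·166/0.0654·498.7 = 3.244e+04 Pa.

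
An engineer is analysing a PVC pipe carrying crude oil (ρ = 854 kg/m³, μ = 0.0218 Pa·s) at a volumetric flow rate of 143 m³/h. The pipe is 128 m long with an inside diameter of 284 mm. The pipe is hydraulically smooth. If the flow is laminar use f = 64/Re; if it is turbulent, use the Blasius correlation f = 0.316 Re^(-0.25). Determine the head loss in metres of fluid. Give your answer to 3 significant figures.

h_f ≈ 0.312 m

Q = 143 m³/h = 143/3600 = 0.03972 m³/s.
Cross-sectional area A = πD²/4 = π(0.284)²/4 = 0.06335 m²; mean velocity V = Q/A = 0.03972/0.06335 = 0.6271 m/s.
Reynolds number Re = ρVD/μ = 854 · 0.6271 · 0.284 / 0.0218 = 6976.
Re > 4000 → turbulent. Smooth-pipe (Blasius): f = 0.316 Re^(-0.25) = 0.316/(6976)^0.25 = 0.03458.
Darcy-Weisbach: ΔP = f(L/D)(ρV²/2) = 0.03458·(128/0.284)·(854·0.6271²/2) = 0.03458·450.7·167.9 = 2616 Pa.
Head loss h_f = ΔP/(ρg) = 2616/(854·9.81) = 0.312 m.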